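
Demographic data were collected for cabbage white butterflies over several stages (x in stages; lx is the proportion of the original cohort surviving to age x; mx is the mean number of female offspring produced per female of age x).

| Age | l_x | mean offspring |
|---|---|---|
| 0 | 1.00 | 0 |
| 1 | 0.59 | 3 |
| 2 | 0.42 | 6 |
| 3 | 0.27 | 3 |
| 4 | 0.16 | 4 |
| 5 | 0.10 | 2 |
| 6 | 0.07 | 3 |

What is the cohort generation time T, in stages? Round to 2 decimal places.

2.29

lx·mx: 0, 1.77, 2.52, 0.81, 0.64, 0.2, 0.21 → R0 = 6.15
x·lx·mx: 0, 1.77, 5.04, 2.43, 2.56, 1, 1.26 → Σ = 14.06
T = 14.06 / 6.15 = 2.286179… → 2.29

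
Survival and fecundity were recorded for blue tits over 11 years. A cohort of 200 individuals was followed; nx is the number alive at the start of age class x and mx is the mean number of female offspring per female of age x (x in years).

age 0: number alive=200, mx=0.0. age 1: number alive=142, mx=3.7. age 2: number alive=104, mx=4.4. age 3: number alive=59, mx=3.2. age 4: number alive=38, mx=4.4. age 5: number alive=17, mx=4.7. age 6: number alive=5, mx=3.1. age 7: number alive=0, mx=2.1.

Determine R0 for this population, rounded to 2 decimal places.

lx = nx/n0 = nx/200: 1, 0.71, 0.52, 0.295, 0.19, 0.085, 0.025, 0
lx·mx by age: 0, 2.627, 2.288, 0.944, 0.836, 0.3995, 0.0775, 0
R0 = Σ lx·mx = 7.172 → 7.17

7.17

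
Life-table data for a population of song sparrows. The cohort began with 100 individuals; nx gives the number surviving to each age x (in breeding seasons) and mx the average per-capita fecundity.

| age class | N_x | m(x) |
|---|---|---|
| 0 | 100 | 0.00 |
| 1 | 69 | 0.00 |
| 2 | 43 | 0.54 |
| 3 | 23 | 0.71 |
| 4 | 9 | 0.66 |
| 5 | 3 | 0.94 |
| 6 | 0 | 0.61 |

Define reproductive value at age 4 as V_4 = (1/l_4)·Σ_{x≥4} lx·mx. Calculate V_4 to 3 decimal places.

lx = nx/n0 = nx/100: 1, 0.69, 0.43, 0.23, 0.09, 0.03, 0
lx·mx for x ≥ 4: 0.0594, 0.0282, 0 → sum = 0.0876
V_4 = 0.0876 / l_4 = 0.0876 / 0.09 = 0.973333… → 0.973

0.973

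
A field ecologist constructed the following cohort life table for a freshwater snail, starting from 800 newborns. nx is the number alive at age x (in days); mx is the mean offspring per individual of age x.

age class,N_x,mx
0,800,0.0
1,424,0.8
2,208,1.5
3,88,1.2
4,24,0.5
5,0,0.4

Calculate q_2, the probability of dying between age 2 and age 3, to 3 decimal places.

0.577

lx = nx/n0 = nx/800: 1, 0.53, 0.26, 0.11, 0.03, 0
q_2 = (l_2 − l_3) / l_2 = (0.26 − 0.11) / 0.26
     = 0.15 / 0.26 = 0.576923… → 0.577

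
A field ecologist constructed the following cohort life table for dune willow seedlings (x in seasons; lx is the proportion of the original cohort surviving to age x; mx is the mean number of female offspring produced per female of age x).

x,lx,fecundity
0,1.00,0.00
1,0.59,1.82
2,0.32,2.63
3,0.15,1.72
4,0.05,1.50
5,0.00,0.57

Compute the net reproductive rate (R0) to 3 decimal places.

lx·mx by age: 0, 1.0738, 0.8416, 0.258, 0.075, 0
R0 = Σ lx·mx = 2.2484 → 2.248

2.248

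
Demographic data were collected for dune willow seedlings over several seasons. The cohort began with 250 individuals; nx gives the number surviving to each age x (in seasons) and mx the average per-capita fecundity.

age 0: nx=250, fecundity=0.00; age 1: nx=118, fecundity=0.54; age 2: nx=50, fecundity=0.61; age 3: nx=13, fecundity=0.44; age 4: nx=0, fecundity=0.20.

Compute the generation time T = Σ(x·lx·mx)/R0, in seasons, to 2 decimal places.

lx = nx/n0 = nx/250: 1, 0.472, 0.2, 0.052, 0
lx·mx: 0, 0.25488, 0.122, 0.02288, 0 → R0 = 0.39976
x·lx·mx: 0, 0.25488, 0.244, 0.06864, 0 → Σ = 0.56752
T = 0.56752 / 0.39976 = 1.419652… → 1.42

1.42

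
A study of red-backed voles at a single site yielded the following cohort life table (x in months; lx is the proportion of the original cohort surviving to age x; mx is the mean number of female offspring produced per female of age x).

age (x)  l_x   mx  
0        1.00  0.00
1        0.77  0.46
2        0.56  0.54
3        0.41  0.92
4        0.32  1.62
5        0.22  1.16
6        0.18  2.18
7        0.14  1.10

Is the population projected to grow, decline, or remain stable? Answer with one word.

growing

R0 = Σ lx·mx = 0 + 0.3542 + 0.3024 + 0.3772 + 0.5184 + 0.2552 + 0.3924 + 0.154 = 2.3538
R0 > 1, so the population is growing.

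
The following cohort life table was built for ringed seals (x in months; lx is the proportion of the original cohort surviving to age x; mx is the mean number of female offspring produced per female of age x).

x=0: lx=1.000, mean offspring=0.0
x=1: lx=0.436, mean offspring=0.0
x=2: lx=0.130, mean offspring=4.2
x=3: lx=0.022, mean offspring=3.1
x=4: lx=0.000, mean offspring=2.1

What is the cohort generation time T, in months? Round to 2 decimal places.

2.11

lx·mx: 0, 0, 0.546, 0.0682, 0 → R0 = 0.6142
x·lx·mx: 0, 0, 1.092, 0.2046, 0 → Σ = 1.2966
T = 1.2966 / 0.6142 = 2.111039… → 2.11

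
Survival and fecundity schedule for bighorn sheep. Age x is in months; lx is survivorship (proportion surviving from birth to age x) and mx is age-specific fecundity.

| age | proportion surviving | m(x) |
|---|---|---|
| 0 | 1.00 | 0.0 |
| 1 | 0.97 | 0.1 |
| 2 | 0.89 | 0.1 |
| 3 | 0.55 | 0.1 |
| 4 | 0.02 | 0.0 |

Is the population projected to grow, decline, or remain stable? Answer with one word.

declining

R0 = Σ lx·mx = 0 + 0.097 + 0.089 + 0.055 + 0 = 0.241
R0 < 1, so the population is declining.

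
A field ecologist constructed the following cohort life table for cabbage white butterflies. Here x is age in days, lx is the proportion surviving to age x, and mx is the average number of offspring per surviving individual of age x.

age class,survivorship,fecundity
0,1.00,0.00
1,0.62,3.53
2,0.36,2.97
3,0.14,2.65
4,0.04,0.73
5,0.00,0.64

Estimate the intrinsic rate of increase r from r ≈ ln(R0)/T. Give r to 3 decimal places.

0.854

R0 = Σ lx·mx = 0 + 2.1886 + 1.0692 + 0.371 + 0.0292 + 0 = 3.658
Σ x·lx·mx = 5.5568; T = 5.5568/3.658 = 1.51908…
r ≈ ln(R0)/T = ln(3.658)/1.51908… = 0.85375… → 0.854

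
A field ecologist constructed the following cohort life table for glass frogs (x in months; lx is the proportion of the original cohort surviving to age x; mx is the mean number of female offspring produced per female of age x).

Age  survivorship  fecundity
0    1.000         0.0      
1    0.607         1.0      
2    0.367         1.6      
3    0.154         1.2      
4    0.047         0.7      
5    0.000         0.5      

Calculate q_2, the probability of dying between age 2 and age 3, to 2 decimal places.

q_2 = (l_2 − l_3) / l_2 = (0.367 − 0.154) / 0.367
     = 0.213 / 0.367 = 0.580381… → 0.58

0.58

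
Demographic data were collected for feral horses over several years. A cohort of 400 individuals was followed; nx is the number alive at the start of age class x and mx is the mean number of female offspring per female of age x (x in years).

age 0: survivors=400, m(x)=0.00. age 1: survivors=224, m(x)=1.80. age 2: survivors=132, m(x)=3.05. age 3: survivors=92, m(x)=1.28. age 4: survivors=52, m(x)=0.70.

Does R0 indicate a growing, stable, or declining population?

lx = nx/n0 = nx/400: 1, 0.56, 0.33, 0.23, 0.13
R0 = Σ lx·mx = 0 + 1.008 + 1.0065 + 0.2944 + 0.091 = 2.3999
R0 > 1, so the population is growing.

growing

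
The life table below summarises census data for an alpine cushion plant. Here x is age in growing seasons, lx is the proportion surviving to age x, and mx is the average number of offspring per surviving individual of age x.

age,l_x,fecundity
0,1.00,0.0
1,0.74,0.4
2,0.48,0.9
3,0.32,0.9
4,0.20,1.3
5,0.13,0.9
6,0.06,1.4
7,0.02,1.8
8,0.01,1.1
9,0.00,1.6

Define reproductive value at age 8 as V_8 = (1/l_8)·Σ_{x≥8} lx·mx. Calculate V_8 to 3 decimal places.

lx·mx for x ≥ 8: 0.011, 0 → sum = 0.011
V_8 = 0.011 / l_8 = 0.011 / 0.01 = 1.1 → 1.100

1.100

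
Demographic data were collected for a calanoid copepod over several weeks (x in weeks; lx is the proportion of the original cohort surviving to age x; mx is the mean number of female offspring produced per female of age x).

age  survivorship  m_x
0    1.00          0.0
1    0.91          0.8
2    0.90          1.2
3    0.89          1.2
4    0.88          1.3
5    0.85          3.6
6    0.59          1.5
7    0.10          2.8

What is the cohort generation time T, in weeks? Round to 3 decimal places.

lx·mx: 0, 0.728, 1.08, 1.068, 1.144, 3.06, 0.885, 0.28 → R0 = 8.245
x·lx·mx: 0, 0.728, 2.16, 3.204, 4.576, 15.3, 5.31, 1.96 → Σ = 33.238
T = 33.238 / 8.245 = 4.031292… → 4.031

4.031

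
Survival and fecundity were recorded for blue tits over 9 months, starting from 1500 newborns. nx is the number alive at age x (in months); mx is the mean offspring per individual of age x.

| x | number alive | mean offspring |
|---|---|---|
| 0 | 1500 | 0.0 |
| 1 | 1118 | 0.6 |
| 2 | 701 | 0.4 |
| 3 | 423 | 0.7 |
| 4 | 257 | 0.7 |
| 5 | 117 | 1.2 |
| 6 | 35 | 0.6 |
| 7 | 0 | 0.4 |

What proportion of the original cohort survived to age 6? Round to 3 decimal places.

0.023

l_6 = n_6/n_0 = 35/1500 = 0.023333… → 0.023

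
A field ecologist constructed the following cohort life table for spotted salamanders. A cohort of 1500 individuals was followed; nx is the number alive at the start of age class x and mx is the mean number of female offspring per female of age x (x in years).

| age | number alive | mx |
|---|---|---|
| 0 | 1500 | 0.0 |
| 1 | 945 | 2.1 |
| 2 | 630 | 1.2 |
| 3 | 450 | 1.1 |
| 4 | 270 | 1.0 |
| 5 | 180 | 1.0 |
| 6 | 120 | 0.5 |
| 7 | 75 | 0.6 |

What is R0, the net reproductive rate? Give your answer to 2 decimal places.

2.53

lx = nx/n0 = nx/1500: 1, 0.63, 0.42, 0.3, 0.18, 0.12, 0.08, 0.05
lx·mx by age: 0, 1.323, 0.504, 0.33, 0.18, 0.12, 0.04, 0.03
R0 = Σ lx·mx = 2.527 → 2.53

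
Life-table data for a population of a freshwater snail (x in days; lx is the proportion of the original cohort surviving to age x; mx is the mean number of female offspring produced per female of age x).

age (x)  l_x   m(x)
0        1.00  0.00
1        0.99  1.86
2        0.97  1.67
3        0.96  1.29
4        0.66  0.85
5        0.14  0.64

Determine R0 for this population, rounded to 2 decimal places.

5.35

lx·mx by age: 0, 1.8414, 1.6199, 1.2384, 0.561, 0.0896
R0 = Σ lx·mx = 5.3503 → 5.35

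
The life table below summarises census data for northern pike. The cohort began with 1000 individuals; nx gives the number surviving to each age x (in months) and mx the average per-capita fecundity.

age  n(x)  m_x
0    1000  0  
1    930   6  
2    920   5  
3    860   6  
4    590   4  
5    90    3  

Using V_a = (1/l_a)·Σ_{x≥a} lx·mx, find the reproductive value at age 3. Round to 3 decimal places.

9.058

lx = nx/n0 = nx/1000: 1, 0.93, 0.92, 0.86, 0.59, 0.09
lx·mx for x ≥ 3: 5.16, 2.36, 0.27 → sum = 7.79
V_3 = 7.79 / l_3 = 7.79 / 0.86 = 9.05814… → 9.058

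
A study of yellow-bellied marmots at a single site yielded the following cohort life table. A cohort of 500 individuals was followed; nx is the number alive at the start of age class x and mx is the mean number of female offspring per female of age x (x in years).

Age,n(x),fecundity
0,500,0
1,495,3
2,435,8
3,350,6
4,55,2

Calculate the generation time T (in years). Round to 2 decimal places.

lx = nx/n0 = nx/500: 1, 0.99, 0.87, 0.7, 0.11
lx·mx: 0, 2.97, 6.96, 4.2, 0.22 → R0 = 14.35
x·lx·mx: 0, 2.97, 13.92, 12.6, 0.88 → Σ = 30.37
T = 30.37 / 14.35 = 2.116376… → 2.12

2.12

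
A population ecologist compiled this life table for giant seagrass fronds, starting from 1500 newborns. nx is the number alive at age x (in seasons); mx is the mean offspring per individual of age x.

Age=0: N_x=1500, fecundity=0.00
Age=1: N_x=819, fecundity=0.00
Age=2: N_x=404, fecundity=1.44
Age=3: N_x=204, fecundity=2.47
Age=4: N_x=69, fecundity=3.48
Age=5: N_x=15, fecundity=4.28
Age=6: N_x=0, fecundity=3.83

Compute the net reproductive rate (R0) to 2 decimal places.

lx = nx/n0 = nx/1500: 1, 0.546, 0.26933…, 0.136, 0.046, 0.01, 0
lx·mx by age: 0, 0, 0.38784…, 0.33592, 0.16008, 0.0428, 0
R0 = Σ lx·mx = 0.92664… → 0.93

0.93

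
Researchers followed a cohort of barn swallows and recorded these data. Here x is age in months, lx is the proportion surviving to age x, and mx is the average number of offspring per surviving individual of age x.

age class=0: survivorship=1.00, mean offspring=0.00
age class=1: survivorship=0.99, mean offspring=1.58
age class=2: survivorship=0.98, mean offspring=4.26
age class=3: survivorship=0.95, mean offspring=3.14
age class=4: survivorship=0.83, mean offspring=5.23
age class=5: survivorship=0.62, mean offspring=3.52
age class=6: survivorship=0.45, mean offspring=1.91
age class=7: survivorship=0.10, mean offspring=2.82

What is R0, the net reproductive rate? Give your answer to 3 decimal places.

lx·mx by age: 0, 1.5642, 4.1748, 2.983, 4.3409, 2.1824, 0.8595, 0.282
R0 = Σ lx·mx = 16.3868 → 16.387

16.387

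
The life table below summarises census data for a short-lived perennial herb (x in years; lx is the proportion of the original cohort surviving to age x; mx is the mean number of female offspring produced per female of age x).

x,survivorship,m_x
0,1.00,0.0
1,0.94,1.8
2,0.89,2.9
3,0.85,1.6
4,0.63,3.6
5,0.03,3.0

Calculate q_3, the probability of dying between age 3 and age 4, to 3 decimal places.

q_3 = (l_3 − l_4) / l_3 = (0.85 − 0.63) / 0.85
     = 0.22 / 0.85 = 0.258824… → 0.259

0.259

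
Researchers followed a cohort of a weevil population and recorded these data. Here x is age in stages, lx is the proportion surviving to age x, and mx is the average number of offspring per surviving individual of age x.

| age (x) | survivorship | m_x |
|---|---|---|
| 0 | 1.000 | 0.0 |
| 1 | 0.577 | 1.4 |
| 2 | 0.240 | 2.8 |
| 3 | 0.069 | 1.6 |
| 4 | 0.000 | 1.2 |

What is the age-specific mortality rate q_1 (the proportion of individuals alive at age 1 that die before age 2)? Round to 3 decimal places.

0.584

q_1 = (l_1 − l_2) / l_1 = (0.577 − 0.24) / 0.577
     = 0.337 / 0.577 = 0.584055… → 0.584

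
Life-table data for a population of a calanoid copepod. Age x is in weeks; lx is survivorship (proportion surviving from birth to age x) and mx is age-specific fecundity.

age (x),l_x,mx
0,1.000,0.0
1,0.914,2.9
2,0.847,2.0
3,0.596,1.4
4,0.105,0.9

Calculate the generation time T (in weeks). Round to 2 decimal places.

1.69

lx·mx: 0, 2.6506, 1.694, 0.8344, 0.0945 → R0 = 5.2735
x·lx·mx: 0, 2.6506, 3.388, 2.5032, 0.378 → Σ = 8.9198
T = 8.9198 / 5.2735 = 1.691438… → 1.69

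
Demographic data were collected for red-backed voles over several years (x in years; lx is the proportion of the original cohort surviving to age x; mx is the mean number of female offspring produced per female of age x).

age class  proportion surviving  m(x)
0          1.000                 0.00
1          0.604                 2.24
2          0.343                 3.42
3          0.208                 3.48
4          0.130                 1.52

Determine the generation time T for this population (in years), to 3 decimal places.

1.932

lx·mx: 0, 1.35296, 1.17306, 0.72384, 0.1976 → R0 = 3.44746
x·lx·mx: 0, 1.35296, 2.34612, 2.17152, 0.7904 → Σ = 6.661
T = 6.661 / 3.44746 = 1.932147… → 1.932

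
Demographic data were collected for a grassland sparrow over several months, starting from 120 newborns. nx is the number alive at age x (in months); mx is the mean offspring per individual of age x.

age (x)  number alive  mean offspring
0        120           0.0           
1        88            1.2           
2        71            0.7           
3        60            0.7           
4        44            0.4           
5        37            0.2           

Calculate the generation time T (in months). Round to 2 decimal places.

1.97

lx = nx/n0 = nx/120: 1, 0.73333…, 0.59167…, 0.5, 0.36667…, 0.30833…
lx·mx: 0, 0.88…, 0.414167…, 0.35, 0.146667…, 0.061667… → R0 = 1.8525…
x·lx·mx: 0, 0.88…, 0.828333…, 1.05, 0.586667…, 0.308333… → Σ = 3.653333…
T = 3.653333… / 1.8525… = 1.97211… → 1.97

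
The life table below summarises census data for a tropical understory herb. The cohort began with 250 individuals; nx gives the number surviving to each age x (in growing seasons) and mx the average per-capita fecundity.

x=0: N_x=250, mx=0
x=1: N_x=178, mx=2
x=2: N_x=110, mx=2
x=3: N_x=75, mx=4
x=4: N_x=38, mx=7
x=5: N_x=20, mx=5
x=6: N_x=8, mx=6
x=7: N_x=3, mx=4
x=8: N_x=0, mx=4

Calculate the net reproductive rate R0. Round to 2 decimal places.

5.21

lx = nx/n0 = nx/250: 1, 0.712, 0.44, 0.3, 0.152, 0.08, 0.032, 0.012, 0
lx·mx by age: 0, 1.424, 0.88, 1.2, 1.064, 0.4, 0.192, 0.048, 0
R0 = Σ lx·mx = 5.208 → 5.21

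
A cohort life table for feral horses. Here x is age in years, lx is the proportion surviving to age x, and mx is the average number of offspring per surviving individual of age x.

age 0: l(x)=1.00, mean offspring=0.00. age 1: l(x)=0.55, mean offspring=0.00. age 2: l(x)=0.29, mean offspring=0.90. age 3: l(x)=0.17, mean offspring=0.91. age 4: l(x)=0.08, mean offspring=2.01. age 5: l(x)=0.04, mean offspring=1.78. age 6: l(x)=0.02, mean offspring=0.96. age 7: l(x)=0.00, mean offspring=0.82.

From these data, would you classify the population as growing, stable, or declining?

declining

R0 = Σ lx·mx = 0 + 0 + 0.261 + 0.1547 + 0.1608 + 0.0712 + 0.0192 + 0 = 0.6669
R0 < 1, so the population is declining.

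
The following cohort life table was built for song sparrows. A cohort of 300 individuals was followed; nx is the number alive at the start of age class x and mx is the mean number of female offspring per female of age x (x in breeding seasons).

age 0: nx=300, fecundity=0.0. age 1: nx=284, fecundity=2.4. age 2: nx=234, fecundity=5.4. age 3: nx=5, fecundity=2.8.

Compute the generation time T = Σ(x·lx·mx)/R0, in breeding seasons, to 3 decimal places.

lx = nx/n0 = nx/300: 1, 0.94667…, 0.78, 0.01667…
lx·mx: 0, 2.272…, 4.212, 0.046667… → R0 = 6.530667…
x·lx·mx: 0, 2.272…, 8.424, 0.14… → Σ = 10.836…
T = 10.836… / 6.530667… = 1.659249… → 1.659

1.659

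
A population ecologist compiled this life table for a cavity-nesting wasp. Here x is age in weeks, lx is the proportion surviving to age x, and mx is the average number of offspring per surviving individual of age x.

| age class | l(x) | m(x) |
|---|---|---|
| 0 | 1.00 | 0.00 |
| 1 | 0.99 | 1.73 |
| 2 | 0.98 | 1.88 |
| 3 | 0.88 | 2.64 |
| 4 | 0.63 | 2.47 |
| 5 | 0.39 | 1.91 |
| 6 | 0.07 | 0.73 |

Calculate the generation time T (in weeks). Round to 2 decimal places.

lx·mx: 0, 1.7127, 1.8424, 2.3232, 1.5561, 0.7449, 0.0511 → R0 = 8.2304
x·lx·mx: 0, 1.7127, 3.6848, 6.9696, 6.2244, 3.7245, 0.3066 → Σ = 22.6226
T = 22.6226 / 8.2304 = 2.748663… → 2.75

2.75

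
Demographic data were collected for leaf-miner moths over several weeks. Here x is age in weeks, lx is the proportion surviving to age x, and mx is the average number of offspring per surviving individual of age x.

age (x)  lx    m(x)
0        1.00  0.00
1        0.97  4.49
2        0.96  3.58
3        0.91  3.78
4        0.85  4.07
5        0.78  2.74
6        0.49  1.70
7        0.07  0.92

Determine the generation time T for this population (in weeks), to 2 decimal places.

lx·mx: 0, 4.3553, 3.4368, 3.4398, 3.4595, 2.1372, 0.833, 0.0644 → R0 = 17.726
x·lx·mx: 0, 4.3553, 6.8736, 10.3194, 13.838, 10.686, 4.998, 0.4508 → Σ = 51.5211
T = 51.5211 / 17.726 = 2.906527… → 2.91

2.91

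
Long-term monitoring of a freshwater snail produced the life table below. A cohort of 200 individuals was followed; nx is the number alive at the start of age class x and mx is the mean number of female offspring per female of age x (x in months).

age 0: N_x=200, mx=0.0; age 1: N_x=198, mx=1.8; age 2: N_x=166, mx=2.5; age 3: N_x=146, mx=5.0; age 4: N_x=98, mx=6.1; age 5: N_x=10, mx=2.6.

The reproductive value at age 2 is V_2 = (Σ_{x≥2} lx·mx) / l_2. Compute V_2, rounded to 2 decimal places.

lx = nx/n0 = nx/200: 1, 0.99, 0.83, 0.73, 0.49, 0.05
lx·mx for x ≥ 2: 2.075, 3.65, 2.989, 0.13 → sum = 8.844
V_2 = 8.844 / l_2 = 8.844 / 0.83 = 10.655422… → 10.66

10.66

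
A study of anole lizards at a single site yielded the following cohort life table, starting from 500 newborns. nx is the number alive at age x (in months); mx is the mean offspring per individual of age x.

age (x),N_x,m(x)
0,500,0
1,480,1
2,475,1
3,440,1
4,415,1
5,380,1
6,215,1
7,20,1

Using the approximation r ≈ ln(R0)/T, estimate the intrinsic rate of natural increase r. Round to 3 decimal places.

lx = nx/n0 = nx/500: 1, 0.96, 0.95, 0.88, 0.83, 0.76, 0.43, 0.04
R0 = Σ lx·mx = 0 + 0.96 + 0.95 + 0.88 + 0.83 + 0.76 + 0.43 + 0.04 = 4.85
Σ x·lx·mx = 15.48; T = 15.48/4.85 = 3.19175…
r ≈ ln(R0)/T = ln(4.85)/3.19175… = 0.49471… → 0.495

0.495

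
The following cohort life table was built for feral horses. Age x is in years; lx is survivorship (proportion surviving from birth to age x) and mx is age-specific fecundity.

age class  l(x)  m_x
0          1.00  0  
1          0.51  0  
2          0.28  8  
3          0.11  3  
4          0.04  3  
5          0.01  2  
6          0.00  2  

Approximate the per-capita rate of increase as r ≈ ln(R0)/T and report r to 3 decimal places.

R0 = Σ lx·mx = 0 + 0 + 2.24 + 0.33 + 0.12 + 0.02 + 0 = 2.71
Σ x·lx·mx = 6.05; T = 6.05/2.71 = 2.23247…
r ≈ ln(R0)/T = ln(2.71)/2.23247… = 0.44657… → 0.447

0.447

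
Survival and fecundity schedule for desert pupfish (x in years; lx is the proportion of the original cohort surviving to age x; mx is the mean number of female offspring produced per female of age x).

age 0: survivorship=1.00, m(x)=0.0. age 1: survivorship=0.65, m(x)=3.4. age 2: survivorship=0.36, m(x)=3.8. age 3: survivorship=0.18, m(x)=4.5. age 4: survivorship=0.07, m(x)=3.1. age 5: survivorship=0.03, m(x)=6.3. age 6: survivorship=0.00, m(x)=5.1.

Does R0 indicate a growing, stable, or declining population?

growing

R0 = Σ lx·mx = 0 + 2.21 + 1.368 + 0.81 + 0.217 + 0.189 + 0 = 4.794
R0 > 1, so the population is growing.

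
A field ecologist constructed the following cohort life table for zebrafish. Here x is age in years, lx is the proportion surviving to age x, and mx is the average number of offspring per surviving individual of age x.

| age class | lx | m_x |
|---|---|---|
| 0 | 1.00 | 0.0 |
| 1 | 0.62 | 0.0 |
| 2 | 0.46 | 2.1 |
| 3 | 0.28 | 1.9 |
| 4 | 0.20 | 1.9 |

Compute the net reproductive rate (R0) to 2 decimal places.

lx·mx by age: 0, 0, 0.966, 0.532, 0.38
R0 = Σ lx·mx = 1.878 → 1.88

1.88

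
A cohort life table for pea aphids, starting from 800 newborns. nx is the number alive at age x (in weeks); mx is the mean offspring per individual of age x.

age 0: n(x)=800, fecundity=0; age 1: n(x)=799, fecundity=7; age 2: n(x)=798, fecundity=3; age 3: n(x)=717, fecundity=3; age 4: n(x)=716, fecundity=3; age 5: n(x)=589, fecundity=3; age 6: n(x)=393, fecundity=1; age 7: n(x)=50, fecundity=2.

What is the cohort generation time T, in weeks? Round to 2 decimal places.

2.57

lx = nx/n0 = nx/800: 1, 0.99875, 0.9975, 0.89625, 0.895, 0.73625, 0.49125, 0.0625
lx·mx: 0, 6.99125, 2.9925, 2.68875, 2.685, 2.20875, 0.49125, 0.125 → R0 = 18.1825
x·lx·mx: 0, 6.99125, 5.985, 8.06625, 10.74, 11.04375, 2.9475, 0.875 → Σ = 46.64875
T = 46.64875 / 18.1825 = 2.565585… → 2.57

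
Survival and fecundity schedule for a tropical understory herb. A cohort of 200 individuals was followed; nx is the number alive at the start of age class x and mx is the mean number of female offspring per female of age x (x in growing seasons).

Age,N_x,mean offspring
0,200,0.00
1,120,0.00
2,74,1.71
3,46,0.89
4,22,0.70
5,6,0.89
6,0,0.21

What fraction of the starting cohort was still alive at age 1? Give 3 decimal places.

0.600

l_1 = n_1/n_0 = 120/200 = 0.6 → 0.600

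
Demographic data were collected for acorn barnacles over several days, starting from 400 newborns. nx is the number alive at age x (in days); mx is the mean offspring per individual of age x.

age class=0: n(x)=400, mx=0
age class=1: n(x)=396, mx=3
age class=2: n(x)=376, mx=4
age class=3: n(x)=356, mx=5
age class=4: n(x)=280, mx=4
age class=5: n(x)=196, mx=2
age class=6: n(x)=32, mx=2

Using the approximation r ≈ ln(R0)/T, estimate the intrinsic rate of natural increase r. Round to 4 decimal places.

lx = nx/n0 = nx/400: 1, 0.99, 0.94, 0.89, 0.7, 0.49, 0.08
R0 = Σ lx·mx = 0 + 2.97 + 3.76 + 4.45 + 2.8 + 0.98 + 0.16 = 15.12
Σ x·lx·mx = 40.9; T = 40.9/15.12 = 2.70503…
r ≈ ln(R0)/T = ln(15.12)/2.70503… = 1.004064… → 1.0041

1.0041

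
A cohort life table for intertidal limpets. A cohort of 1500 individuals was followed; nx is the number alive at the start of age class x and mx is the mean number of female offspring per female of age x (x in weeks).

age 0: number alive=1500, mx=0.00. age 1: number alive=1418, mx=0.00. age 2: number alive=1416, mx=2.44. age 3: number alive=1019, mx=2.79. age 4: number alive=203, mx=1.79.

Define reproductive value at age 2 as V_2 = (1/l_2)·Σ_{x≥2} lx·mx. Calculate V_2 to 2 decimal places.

lx = nx/n0 = nx/1500: 1, 0.94533…, 0.944, 0.67933…, 0.13533…
lx·mx for x ≥ 2: 2.30336, 1.89534…, 0.242247… → sum = 4.440947…
V_2 = 4.440947… / l_2 = 4.440947… / 0.944 = 4.704393… → 4.70

4.70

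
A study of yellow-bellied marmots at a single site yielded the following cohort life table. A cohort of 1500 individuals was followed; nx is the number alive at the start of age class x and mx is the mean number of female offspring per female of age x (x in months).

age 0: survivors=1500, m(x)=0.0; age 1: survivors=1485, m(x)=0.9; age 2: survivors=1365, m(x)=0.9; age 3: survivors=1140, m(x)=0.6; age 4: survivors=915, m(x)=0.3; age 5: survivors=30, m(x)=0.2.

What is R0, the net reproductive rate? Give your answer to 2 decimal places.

2.35

lx = nx/n0 = nx/1500: 1, 0.99, 0.91, 0.76, 0.61, 0.02
lx·mx by age: 0, 0.891, 0.819, 0.456, 0.183, 0.004
R0 = Σ lx·mx = 2.353 → 2.35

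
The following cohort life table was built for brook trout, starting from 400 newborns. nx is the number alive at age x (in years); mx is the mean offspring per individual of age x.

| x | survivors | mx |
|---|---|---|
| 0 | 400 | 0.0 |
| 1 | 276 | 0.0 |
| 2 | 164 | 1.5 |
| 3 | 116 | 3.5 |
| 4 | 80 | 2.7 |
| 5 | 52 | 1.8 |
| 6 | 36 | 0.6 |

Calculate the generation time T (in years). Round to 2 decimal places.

3.23

lx = nx/n0 = nx/400: 1, 0.69, 0.41, 0.29, 0.2, 0.13, 0.09
lx·mx: 0, 0, 0.615, 1.015, 0.54, 0.234, 0.054 → R0 = 2.458
x·lx·mx: 0, 0, 1.23, 3.045, 2.16, 1.17, 0.324 → Σ = 7.929
T = 7.929 / 2.458 = 3.225793… → 3.23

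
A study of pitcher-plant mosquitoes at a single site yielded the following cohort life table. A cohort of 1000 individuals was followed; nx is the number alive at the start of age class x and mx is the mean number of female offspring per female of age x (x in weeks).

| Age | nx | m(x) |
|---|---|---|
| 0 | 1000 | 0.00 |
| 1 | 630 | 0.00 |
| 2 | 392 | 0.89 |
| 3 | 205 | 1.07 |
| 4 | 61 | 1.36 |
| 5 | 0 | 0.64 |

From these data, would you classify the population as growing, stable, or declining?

declining

lx = nx/n0 = nx/1000: 1, 0.63, 0.392, 0.205, 0.061, 0
R0 = Σ lx·mx = 0 + 0 + 0.34888 + 0.21935 + 0.08296 + 0 = 0.65119
R0 < 1, so the population is declining.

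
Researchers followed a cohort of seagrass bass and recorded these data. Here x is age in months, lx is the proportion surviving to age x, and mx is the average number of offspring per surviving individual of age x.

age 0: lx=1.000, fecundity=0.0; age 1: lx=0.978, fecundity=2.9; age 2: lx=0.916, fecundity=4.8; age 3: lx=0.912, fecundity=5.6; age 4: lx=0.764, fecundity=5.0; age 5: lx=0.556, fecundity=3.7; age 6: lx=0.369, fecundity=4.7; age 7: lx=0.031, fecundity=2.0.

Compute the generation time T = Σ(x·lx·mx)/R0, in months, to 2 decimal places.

lx·mx: 0, 2.8362, 4.3968, 5.1072, 3.82, 2.0572, 1.7343, 0.062 → R0 = 20.0137
x·lx·mx: 0, 2.8362, 8.7936, 15.3216, 15.28, 10.286, 10.4058, 0.434 → Σ = 63.3572
T = 63.3572 / 20.0137 = 3.165692… → 3.17

3.17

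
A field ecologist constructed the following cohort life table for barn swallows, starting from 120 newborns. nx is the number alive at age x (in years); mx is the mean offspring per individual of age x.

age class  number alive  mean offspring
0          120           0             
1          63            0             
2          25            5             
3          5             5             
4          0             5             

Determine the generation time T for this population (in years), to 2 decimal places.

2.17

lx = nx/n0 = nx/120: 1, 0.525, 0.20833…, 0.04167…, 0
lx·mx: 0, 0, 1.041667…, 0.208333…, 0 → R0 = 1.25…
x·lx·mx: 0, 0, 2.083333…, 0.625…, 0 → Σ = 2.708333…
T = 2.708333… / 1.25… = 2.166667… → 2.17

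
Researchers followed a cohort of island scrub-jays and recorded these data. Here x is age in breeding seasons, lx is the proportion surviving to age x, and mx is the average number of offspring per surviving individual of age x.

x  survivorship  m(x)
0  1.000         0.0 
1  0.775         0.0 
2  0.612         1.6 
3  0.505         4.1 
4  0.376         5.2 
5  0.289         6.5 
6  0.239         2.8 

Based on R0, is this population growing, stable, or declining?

growing

R0 = Σ lx·mx = 0 + 0 + 0.9792 + 2.0705 + 1.9552 + 1.8785 + 0.6692 = 7.5526
R0 > 1, so the population is growing.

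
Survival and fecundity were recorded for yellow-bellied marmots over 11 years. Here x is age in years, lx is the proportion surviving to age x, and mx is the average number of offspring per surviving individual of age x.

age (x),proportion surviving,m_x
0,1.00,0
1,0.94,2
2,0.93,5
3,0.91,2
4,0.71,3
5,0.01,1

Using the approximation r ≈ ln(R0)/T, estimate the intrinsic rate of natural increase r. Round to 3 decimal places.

0.978

R0 = Σ lx·mx = 0 + 1.88 + 4.65 + 1.82 + 2.13 + 0.01 = 10.49
Σ x·lx·mx = 25.21; T = 25.21/10.49 = 2.40324…
r ≈ ln(R0)/T = ln(10.49)/2.40324… = 0.97802… → 0.978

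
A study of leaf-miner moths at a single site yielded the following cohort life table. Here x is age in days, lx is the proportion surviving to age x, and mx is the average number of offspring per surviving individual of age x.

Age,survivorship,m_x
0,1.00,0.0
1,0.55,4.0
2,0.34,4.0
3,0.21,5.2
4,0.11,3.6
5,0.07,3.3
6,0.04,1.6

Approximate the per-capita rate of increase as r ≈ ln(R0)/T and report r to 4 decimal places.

R0 = Σ lx·mx = 0 + 2.2 + 1.36 + 1.092 + 0.396 + 0.231 + 0.064 = 5.343
Σ x·lx·mx = 11.319; T = 11.319/5.343 = 2.11847…
r ≈ ln(R0)/T = ln(5.343)/2.11847… = 0.791036… → 0.7910

0.7910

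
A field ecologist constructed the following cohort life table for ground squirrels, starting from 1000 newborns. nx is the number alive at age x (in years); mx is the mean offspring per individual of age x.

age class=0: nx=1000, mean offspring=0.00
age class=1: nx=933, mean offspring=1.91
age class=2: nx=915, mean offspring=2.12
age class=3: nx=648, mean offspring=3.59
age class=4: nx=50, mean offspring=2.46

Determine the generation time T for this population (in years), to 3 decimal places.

lx = nx/n0 = nx/1000: 1, 0.933, 0.915, 0.648, 0.05
lx·mx: 0, 1.78203, 1.9398, 2.32632, 0.123 → R0 = 6.17115
x·lx·mx: 0, 1.78203, 3.8796, 6.97896, 0.492 → Σ = 13.13259
T = 13.13259 / 6.17115 = 2.128062… → 2.128

2.128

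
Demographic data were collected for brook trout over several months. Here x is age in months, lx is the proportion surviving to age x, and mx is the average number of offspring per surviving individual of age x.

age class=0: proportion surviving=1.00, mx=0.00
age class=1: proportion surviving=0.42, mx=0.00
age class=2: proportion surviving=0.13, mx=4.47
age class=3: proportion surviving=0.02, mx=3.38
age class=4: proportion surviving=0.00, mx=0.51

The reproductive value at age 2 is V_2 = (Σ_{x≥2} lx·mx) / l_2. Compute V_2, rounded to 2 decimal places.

4.99

lx·mx for x ≥ 2: 0.5811, 0.0676, 0 → sum = 0.6487
V_2 = 0.6487 / l_2 = 0.6487 / 0.13 = 4.99 → 4.99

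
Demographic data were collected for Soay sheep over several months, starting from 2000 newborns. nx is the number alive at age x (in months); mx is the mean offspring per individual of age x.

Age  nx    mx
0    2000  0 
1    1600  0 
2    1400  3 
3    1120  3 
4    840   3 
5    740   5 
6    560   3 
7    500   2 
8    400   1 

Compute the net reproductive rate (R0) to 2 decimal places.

lx = nx/n0 = nx/2000: 1, 0.8, 0.7, 0.56, 0.42, 0.37, 0.28, 0.25, 0.2
lx·mx by age: 0, 0, 2.1, 1.68, 1.26, 1.85, 0.84, 0.5, 0.2
R0 = Σ lx·mx = 8.43 → 8.43

8.43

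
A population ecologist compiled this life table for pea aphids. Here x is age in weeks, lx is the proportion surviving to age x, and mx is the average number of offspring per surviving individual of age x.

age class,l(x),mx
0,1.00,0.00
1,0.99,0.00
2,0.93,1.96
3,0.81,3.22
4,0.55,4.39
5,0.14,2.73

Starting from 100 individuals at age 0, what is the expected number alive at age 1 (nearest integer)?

99

Expected survivors = N0 · l_1 = 100 × 0.99 = 99 → 99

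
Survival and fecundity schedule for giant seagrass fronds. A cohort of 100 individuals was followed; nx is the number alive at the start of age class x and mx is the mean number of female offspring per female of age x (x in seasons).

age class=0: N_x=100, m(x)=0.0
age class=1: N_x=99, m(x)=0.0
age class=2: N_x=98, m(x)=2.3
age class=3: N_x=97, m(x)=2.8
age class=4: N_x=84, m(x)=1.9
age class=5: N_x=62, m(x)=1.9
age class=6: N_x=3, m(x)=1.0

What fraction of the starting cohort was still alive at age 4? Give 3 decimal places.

l_4 = n_4/n_0 = 84/100 = 0.84 → 0.840

0.840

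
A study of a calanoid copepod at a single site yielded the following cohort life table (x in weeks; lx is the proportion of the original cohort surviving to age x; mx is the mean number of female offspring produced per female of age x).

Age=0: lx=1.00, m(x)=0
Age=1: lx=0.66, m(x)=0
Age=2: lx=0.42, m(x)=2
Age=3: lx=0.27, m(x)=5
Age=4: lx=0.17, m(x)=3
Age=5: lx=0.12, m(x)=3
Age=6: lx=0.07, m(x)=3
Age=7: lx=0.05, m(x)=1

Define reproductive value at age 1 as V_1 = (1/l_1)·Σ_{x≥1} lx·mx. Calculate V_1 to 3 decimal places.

lx·mx for x ≥ 1: 0, 0.84, 1.35, 0.51, 0.36, 0.21, 0.05 → sum = 3.32
V_1 = 3.32 / l_1 = 3.32 / 0.66 = 5.030303… → 5.030

5.030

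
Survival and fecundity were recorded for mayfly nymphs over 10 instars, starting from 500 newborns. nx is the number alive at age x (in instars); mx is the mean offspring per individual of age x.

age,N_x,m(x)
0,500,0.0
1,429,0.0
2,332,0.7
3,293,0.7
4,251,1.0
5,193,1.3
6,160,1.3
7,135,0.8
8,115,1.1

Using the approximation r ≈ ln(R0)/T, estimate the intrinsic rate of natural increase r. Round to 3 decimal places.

lx = nx/n0 = nx/500: 1, 0.858, 0.664, 0.586, 0.502, 0.386, 0.32, 0.27, 0.23
R0 = Σ lx·mx = 0 + 0 + 0.4648 + 0.4102 + 0.502 + 0.5018 + 0.416 + 0.216 + 0.253 = 2.7638
Σ x·lx·mx = 12.7092; T = 12.7092/2.7638 = 4.59845…
r ≈ ln(R0)/T = ln(2.7638)/4.59845… = 0.22108… → 0.221

0.221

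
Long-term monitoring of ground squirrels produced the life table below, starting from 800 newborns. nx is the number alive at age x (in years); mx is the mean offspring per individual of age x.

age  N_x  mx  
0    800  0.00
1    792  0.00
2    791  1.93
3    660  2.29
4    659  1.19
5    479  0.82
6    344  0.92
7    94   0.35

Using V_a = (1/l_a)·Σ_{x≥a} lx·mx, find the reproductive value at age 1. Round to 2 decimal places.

5.76

lx = nx/n0 = nx/800: 1, 0.99, 0.98875, 0.825, 0.82375, 0.59875, 0.43, 0.1175
lx·mx for x ≥ 1: 0, 1.908288…, 1.88925, 0.980263…, 0.490975…, 0.3956, 0.041125 → sum = 5.7055…
V_1 = 5.7055… / l_1 = 5.7055… / 0.99 = 5.763131… → 5.76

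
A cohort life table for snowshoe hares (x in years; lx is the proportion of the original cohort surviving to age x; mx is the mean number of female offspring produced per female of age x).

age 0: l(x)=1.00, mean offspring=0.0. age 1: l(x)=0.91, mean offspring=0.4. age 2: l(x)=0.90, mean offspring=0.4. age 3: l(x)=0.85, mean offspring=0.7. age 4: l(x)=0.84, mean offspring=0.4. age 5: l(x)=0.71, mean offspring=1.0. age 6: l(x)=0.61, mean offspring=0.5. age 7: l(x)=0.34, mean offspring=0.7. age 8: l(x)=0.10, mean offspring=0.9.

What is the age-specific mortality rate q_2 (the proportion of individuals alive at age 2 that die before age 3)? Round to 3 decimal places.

q_2 = (l_2 − l_3) / l_2 = (0.9 − 0.85) / 0.9
     = 0.05 / 0.9 = 0.055556… → 0.056

0.056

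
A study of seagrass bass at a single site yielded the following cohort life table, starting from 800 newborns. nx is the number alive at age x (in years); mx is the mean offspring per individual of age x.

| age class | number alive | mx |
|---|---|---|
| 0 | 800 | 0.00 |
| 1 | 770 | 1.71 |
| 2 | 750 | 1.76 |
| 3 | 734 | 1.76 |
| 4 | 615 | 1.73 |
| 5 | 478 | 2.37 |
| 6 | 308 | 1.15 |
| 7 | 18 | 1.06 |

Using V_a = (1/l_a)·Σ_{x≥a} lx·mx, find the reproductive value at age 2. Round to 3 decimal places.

6.909

lx = nx/n0 = nx/800: 1, 0.9625, 0.9375, 0.9175, 0.76875, 0.5975, 0.385, 0.0225
lx·mx for x ≥ 2: 1.65, 1.6148, 1.329938…, 1.416075, 0.44275, 0.02385 → sum = 6.477413…
V_2 = 6.477413… / l_2 = 6.477413… / 0.9375 = 6.90924 → 6.909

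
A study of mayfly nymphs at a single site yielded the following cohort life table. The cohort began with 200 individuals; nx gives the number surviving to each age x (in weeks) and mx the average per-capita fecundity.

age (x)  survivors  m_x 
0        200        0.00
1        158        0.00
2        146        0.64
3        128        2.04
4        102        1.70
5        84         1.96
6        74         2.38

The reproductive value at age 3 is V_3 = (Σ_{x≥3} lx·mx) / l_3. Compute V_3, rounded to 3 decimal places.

lx = nx/n0 = nx/200: 1, 0.79, 0.73, 0.64, 0.51, 0.42, 0.37
lx·mx for x ≥ 3: 1.3056, 0.867, 0.8232, 0.8806 → sum = 3.8764
V_3 = 3.8764 / l_3 = 3.8764 / 0.64 = 6.056875 → 6.057

6.057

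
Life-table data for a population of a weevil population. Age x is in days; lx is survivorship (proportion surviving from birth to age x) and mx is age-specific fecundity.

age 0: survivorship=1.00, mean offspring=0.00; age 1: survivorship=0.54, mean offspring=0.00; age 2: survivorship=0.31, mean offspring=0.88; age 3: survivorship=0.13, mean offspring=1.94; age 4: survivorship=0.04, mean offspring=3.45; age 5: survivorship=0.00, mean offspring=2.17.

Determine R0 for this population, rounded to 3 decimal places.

0.663

lx·mx by age: 0, 0, 0.2728, 0.2522, 0.138, 0
R0 = Σ lx·mx = 0.663 → 0.663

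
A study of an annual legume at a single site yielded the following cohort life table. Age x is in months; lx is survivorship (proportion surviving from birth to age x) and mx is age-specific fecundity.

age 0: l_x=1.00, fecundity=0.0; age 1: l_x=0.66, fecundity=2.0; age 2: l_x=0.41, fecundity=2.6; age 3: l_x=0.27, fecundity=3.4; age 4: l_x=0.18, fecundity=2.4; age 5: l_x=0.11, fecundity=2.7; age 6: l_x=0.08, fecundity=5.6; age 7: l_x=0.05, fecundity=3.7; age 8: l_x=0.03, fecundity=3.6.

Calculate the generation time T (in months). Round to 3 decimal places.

lx·mx: 0, 1.32, 1.066, 0.918, 0.432, 0.297, 0.448, 0.185, 0.108 → R0 = 4.774
x·lx·mx: 0, 1.32, 2.132, 2.754, 1.728, 1.485, 2.688, 1.295, 0.864 → Σ = 14.266
T = 14.266 / 4.774 = 2.98827… → 2.988

2.988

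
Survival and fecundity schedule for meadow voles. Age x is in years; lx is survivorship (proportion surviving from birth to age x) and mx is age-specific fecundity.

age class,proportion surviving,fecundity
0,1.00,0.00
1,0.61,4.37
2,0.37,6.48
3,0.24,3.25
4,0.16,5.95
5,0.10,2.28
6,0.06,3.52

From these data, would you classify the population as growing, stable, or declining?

growing

R0 = Σ lx·mx = 0 + 2.6657 + 2.3976 + 0.78 + 0.952 + 0.228 + 0.2112 = 7.2345
R0 > 1, so the population is growing.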